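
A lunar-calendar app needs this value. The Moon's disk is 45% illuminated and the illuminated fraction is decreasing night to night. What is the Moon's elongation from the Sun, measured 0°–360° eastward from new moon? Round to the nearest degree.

Invert f = (1 − cos θ)/2 to get cos θ = 1 − 2(0.45) = 0.100, hence θ₀ = arccos 0.100 = 84.3°.
Waning ⇒ past full, so θ = 360° − 84.3° = 275.7°.

276°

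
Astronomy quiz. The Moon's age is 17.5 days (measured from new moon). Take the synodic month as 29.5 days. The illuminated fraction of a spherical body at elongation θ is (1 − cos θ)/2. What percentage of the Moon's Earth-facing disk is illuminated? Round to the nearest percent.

Elongation θ = 360° × 17.5/29.5 ≈ 213.6°.
Illuminated fraction = (1 − cos 213.6°)/2 = (1 − (-0.833))/2 ≈ 0.917, so 92%.

92%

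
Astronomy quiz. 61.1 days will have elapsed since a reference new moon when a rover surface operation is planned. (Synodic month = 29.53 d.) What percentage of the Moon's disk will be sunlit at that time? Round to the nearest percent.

5%

61.1 d spans 2 complete synodic months (2 × 29.53 = 59.06 d) plus 2.04 d.
Phase angle: θ = 360°·(2.04 d)/(29.53 d) = 24.9°.
With cos θ = 0.907, the lit fraction is (1 − 0.907)/2 ≈ 0.046, so 5%.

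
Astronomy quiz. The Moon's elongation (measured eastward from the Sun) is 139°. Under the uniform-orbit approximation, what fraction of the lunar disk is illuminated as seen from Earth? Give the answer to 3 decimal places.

Half-versine of 139°: (1 − (-0.755))/2 = 0.877.

0.877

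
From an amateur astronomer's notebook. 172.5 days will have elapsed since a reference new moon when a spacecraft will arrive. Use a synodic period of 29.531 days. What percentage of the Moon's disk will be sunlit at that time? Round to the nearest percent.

23%

172.5 d spans 5 complete synodic months (5 × 29.531 = 147.66 d) plus 24.84 d.
Phase angle: θ = 360°·(24.84 d)/(29.531 d) = 302.9°.
cos 302.9° = 0.543, so f = (1 − 0.543)/2 = 0.229, so 23%.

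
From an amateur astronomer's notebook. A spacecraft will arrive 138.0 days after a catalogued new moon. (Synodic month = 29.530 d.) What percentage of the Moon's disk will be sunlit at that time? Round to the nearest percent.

73%

Reduce mod P: 138.0 − 4×29.530 = 19.88 d into the current lunation.
Elongation θ = 360° × 19.88/29.530 ≈ 242.4°.
cos 242.4° = (-0.464), so f = (1 − (-0.464))/2 = 0.732, so 73%.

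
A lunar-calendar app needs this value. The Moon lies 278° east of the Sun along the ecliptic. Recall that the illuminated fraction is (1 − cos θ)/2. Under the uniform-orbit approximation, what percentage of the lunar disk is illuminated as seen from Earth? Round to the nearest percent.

Half-versine of 278°: (1 − 0.139)/2 = 0.430, i.e. 43%.

43%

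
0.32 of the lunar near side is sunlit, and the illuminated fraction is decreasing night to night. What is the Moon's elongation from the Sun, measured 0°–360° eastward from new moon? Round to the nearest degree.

291°

cos θ = 1 − 2f = 0.360, giving a principal value of 68.9°.
A waning Moon lies in 180°–360°, so θ = 360° − 68.9° = 291.1°.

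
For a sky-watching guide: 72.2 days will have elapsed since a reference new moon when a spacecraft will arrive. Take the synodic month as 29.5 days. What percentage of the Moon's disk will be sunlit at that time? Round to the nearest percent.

72.2 d spans 2 complete synodic months (2 × 29.5 = 59.00 d) plus 13.20 d.
Phase angle: θ = 360°·(13.20 d)/(29.5 d) = 161.1°.
Illuminated fraction = (1 − cos 161.1°)/2 = (1 − (-0.946))/2 ≈ 0.973, so 97%.

97%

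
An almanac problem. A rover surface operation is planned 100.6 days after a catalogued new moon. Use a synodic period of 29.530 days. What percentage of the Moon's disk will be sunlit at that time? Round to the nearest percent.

Reduce mod P: 100.6 − 3×29.530 = 12.01 d into the current lunation.
Phase angle: θ = 360°·(12.01 d)/(29.530 d) = 146.4°.
With cos θ = (-0.833), the lit fraction is (1 − (-0.833))/2 ≈ 0.917, so 92%.

92%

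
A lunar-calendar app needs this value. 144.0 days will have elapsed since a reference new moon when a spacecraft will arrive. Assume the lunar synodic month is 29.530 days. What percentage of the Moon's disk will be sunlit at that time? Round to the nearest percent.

14%

144.0 d spans 4 complete synodic months (4 × 29.530 = 118.12 d) plus 25.88 d.
Elongation θ = 360° × 25.88/29.530 ≈ 315.5°.
Illuminated fraction = (1 − cos 315.5°)/2 = (1 − 0.713)/2 ≈ 0.143, so 14%.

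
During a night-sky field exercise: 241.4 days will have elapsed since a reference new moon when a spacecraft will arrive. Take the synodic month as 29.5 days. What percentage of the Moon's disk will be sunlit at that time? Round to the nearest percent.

30%

241.4 d spans 8 complete synodic months (8 × 29.5 = 236.00 d) plus 5.40 d.
The Moon has covered 5.40/29.5 of its cycle, so θ ≈ 360° × 5.40/29.5 = 65.9°.
Illuminated fraction = (1 − cos 65.9°)/2 = (1 − 0.408)/2 ≈ 0.296, so 30%.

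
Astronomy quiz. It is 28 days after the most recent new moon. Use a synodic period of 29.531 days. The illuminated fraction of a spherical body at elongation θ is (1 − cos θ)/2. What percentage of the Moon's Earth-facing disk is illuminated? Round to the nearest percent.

Elongation θ = 360° × 28/29.531 ≈ 341.3°.
With cos θ = 0.947, the lit fraction is (1 − 0.947)/2 ≈ 0.026, so 3%.

3%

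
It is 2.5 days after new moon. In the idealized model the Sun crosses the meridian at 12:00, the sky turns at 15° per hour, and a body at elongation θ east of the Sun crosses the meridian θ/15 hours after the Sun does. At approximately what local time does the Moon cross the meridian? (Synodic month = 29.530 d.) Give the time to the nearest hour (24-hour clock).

Elongation θ = 360° × 2.5/29.530 ≈ 30.5°.
At 15° of sky rotation per hour, 30.5° corresponds to a 2.03 h lag.
12:00 + 2.03 h ≈ 14:02 → 14:00 to the nearest hour.

14:00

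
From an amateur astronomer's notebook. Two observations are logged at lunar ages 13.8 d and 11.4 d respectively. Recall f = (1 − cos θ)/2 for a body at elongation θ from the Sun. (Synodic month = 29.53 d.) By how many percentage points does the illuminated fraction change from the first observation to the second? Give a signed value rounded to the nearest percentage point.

-11 percentage points

θ₁ = 360° × 13.8/29.53 = 168.2°, f₁ = (1 − cos θ₁)/2 = 0.989.
θ₂ = 360° × 11.4/29.53 = 139.0°, f₂ = (1 − cos θ₂)/2 = 0.877.
Change = f₂ − f₁ = -0.112 → -11 percentage points.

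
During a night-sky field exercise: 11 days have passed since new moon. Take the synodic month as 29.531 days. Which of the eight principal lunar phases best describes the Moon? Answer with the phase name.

θ ≈ 360° × 11/29.531 = 134°, which falls in the waxing gibbous sector.

waxing gibbous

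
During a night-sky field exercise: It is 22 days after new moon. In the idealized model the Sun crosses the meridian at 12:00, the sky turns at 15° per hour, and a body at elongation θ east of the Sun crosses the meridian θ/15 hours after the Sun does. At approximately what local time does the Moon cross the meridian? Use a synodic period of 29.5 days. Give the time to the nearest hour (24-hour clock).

Phase angle: θ = 360°·(22 d)/(29.5 d) = 268.5°.
At 15° of sky rotation per hour, 268.5° corresponds to a 17.90 h lag.
12:00 + 17.90 h ≈ 05:54 → 06:00 to the nearest hour.

06:00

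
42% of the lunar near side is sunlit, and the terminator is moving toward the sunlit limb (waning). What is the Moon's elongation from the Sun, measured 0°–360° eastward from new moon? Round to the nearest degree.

Invert f = (1 − cos θ)/2 to get cos θ = 1 − 2(0.42) = 0.160, hence θ₀ = arccos 0.160 = 80.8°.
A waning Moon lies in 180°–360°, so θ = 360° − 80.8° = 279.2°.

279°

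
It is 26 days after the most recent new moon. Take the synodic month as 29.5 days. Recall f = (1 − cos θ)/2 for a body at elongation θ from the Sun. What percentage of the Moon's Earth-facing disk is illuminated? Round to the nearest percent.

13%

The Moon has covered 26/29.5 of its cycle, so θ ≈ 360° × 26/29.5 = 317.3°.
Illuminated fraction = (1 − cos 317.3°)/2 = (1 − 0.735)/2 ≈ 0.133, so 13%.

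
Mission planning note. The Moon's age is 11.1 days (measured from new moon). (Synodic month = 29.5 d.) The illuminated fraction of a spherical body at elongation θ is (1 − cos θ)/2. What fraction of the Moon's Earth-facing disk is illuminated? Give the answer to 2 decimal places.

0.86

Phase angle: θ = 360°·(11.1 d)/(29.5 d) = 135.5°.
Illuminated fraction = (1 − cos 135.5°)/2 = (1 − (-0.713))/2 ≈ 0.856.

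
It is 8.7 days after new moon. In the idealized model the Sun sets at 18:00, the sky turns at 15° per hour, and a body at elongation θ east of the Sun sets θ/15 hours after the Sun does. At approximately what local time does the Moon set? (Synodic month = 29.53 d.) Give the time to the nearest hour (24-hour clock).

Phase angle: θ = 360°·(8.7 d)/(29.53 d) = 106.1°.
Delay after the Sun = 106.1° / (15°/h) ≈ 7.07 h.
18:00 + 7.07 h ≈ 01:04 → 01:00 to the nearest hour.

01:00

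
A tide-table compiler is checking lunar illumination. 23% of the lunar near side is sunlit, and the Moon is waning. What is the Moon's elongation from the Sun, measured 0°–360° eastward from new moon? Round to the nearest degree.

303°

cos θ = 1 − 2f = 0.540, giving a principal value of 57.3°.
A waning Moon lies in 180°–360°, so θ = 360° − 57.3° = 302.7°.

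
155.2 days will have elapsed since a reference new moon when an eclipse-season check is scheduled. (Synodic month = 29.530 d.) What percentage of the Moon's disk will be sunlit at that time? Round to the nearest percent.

52%

155.2/29.530 = 5.256 lunations, so 5 complete cycles and 7.55 d into the next.
The Moon has covered 7.55/29.530 of its cycle, so θ ≈ 360° × 7.55/29.530 = 92.0°.
Illuminated fraction = (1 − cos 92.0°)/2 = (1 − (-0.036))/2 ≈ 0.518, so 52%.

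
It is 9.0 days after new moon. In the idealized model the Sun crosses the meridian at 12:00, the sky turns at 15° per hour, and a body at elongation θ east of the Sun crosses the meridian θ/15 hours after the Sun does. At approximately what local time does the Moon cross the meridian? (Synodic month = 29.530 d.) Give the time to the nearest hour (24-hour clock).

Phase angle: θ = 360°·(9.0 d)/(29.530 d) = 109.7°.
The Moon trails the Sun by θ/15 = 109.7/15 ≈ 7.31 hours.
12:00 + 7.31 h ≈ 19:19 → 19:00 to the nearest hour.

19:00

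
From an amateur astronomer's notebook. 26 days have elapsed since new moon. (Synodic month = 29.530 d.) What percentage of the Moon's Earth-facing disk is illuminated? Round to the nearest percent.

13%

Elongation θ = 360° × 26/29.530 ≈ 317.0°.
Illuminated fraction = (1 − cos 317.0°)/2 = (1 − 0.731)/2 ≈ 0.135, so 13%.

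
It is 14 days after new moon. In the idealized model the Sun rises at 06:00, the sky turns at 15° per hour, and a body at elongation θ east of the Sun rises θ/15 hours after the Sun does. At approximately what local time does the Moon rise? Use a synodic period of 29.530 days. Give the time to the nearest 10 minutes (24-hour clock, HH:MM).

17:20

The Moon has covered 14/29.530 of its cycle, so θ ≈ 360° × 14/29.530 = 170.7°.
Delay after the Sun = 170.7° / (15°/h) ≈ 11.38 h.
06:00 + 11.378 h ≈ 17:23 → 17:20 to the nearest ten minutes.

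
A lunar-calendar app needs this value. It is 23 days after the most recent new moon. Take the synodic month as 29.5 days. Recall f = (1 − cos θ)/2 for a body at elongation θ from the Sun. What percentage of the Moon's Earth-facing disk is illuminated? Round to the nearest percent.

Elongation θ = 360° × 23/29.5 ≈ 280.7°.
With cos θ = 0.185, the lit fraction is (1 − 0.185)/2 ≈ 0.407, so 41%.

41%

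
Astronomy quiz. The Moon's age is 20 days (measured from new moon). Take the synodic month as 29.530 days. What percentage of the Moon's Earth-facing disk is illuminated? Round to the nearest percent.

72%

The Moon has covered 20/29.530 of its cycle, so θ ≈ 360° × 20/29.530 = 243.8°.
With cos θ = (-0.441), the lit fraction is (1 − (-0.441))/2 ≈ 0.721, so 72%.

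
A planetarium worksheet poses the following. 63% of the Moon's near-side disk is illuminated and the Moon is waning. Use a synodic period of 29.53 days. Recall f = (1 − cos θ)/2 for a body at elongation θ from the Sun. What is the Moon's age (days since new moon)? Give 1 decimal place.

20.9 days

Invert f = (1 − cos θ)/2 to get cos θ = 1 − 2(0.63) = -0.260, hence θ₀ = arccos -0.260 = 105.1°.
A waning Moon lies in 180°–360°, so θ = 360° − 105.1° = 254.9°.
Age = 29.53 × 254.9°/360° ≈ 20.91 days.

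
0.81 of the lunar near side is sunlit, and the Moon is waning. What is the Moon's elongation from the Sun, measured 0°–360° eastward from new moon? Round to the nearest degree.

232°

Invert f = (1 − cos θ)/2 to get cos θ = 1 − 2(0.81) = -0.620, hence θ₀ = arccos -0.620 = 128.3°.
A waning Moon lies in 180°–360°, so θ = 360° − 128.3° = 231.7°.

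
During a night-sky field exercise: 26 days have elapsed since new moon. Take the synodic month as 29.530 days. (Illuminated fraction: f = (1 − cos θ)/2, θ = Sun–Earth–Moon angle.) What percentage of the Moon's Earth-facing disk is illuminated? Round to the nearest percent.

Elongation θ = 360° × 26/29.530 ≈ 317.0°.
With cos θ = 0.731, the lit fraction is (1 − 0.731)/2 ≈ 0.135, so 13%.

13%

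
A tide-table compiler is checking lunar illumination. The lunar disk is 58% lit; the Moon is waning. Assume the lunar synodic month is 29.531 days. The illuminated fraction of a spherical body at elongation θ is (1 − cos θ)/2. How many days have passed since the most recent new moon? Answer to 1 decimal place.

cos θ = 1 − 2f = -0.160, giving a principal value of 99.2°.
A waning Moon lies in 180°–360°, so θ = 360° − 99.2° = 260.8°.
Age = 29.531 × 260.8°/360° ≈ 21.39 days.

21.4 days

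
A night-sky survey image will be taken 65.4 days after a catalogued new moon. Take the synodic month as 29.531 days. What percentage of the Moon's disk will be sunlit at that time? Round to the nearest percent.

39%

Reduce mod P: 65.4 − 2×29.531 = 6.34 d into the current lunation.
The Moon has covered 6.34/29.531 of its cycle, so θ ≈ 360° × 6.34/29.531 = 77.3°.
Illuminated fraction = (1 − cos 77.3°)/2 = (1 − 0.220)/2 ≈ 0.390, so 39%.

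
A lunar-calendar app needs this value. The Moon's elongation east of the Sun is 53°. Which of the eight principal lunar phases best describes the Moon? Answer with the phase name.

The waxing crescent sector spans roughly 22°–68°; 53° falls inside it.

waxing crescent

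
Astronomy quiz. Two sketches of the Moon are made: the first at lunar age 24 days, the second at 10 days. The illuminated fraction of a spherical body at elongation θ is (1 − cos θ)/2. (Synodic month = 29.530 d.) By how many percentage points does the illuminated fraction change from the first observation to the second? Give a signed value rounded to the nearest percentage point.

+46 pp

First observation: θ = 360°·24/29.530 = 292.6°, so f = 0.308.
Second observation: θ = 121.9°, f = 0.764.
Δf = 0.764 − 0.308 = +0.456, i.e. +46 pp.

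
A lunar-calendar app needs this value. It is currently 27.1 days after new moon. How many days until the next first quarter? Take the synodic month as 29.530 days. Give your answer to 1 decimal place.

First quarter is 0.25 of the way through the cycle: age 0.25 × 29.530 = 7.383 d.
This lunation's first quarter (7.383 d) has passed, so add one period: 36.913 − 27.1 = 9.812 days.

9.8 days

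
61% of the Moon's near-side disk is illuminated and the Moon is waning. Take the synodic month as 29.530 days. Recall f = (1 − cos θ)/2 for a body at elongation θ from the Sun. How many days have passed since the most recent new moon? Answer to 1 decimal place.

From f = (1 − cos θ)/2: cos θ = 1 − 2×0.61 = -0.220; arccos → 102.7°.
Since the Moon is past full (waning), take the reflex angle: θ = 360° − 102.7° = 257.3°.
Age = 29.530 × 257.3°/360° ≈ 21.11 days.

21.1 days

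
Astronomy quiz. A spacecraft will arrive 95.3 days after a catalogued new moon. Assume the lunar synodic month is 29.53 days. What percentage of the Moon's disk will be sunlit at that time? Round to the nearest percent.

95.3/29.53 = 3.227 lunations, so 3 complete cycles and 6.71 d into the next.
The Moon has covered 6.71/29.53 of its cycle, so θ ≈ 360° × 6.71/29.53 = 81.8°.
Illuminated fraction = (1 − cos 81.8°)/2 = (1 − 0.143)/2 ≈ 0.429, so 43%.

43%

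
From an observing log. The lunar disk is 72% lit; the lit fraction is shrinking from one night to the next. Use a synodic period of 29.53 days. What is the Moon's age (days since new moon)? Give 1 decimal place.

cos θ = 1 − 2f = -0.440, giving a principal value of 116.1°.
A waning Moon lies in 180°–360°, so θ = 360° − 116.1° = 243.9°.
Age = 29.53 × 243.9°/360° ≈ 20.01 days.

20.0 days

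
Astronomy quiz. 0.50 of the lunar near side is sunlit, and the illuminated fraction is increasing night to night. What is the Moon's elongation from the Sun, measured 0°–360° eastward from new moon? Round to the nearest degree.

90°

From f = (1 − cos θ)/2: cos θ = 1 − 2×0.50 = 0.000; arccos → 90.0°.
The Moon is waxing (0°–180°), so θ = 90.0° directly.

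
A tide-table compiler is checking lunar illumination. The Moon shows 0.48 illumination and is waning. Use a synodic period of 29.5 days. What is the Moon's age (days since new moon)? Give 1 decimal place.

cos θ = 1 − 2f = 0.040, giving a principal value of 87.7°.
Waning ⇒ past full, so θ = 360° − 87.7° = 272.3°.
Age = 29.5 × 272.3°/360° ≈ 22.31 days.

22.3 days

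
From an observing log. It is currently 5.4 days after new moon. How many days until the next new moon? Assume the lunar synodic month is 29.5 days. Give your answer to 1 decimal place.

The next new moon completes the synodic month: 29.5 − 5.4 = 24.100 days.

24.1 days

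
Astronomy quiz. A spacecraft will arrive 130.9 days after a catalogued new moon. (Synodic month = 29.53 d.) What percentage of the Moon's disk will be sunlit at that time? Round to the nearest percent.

Reduce mod P: 130.9 − 4×29.53 = 12.78 d into the current lunation.
Phase angle: θ = 360°·(12.78 d)/(29.53 d) = 155.8°.
cos 155.8° = (-0.912), so f = (1 − (-0.912))/2 = 0.956, so 96%.

96%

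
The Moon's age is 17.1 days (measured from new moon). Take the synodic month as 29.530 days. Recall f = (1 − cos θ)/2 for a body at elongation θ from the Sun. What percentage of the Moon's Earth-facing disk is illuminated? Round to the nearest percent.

94%

The Moon has covered 17.1/29.530 of its cycle, so θ ≈ 360° × 17.1/29.530 = 208.5°.
cos 208.5° = (-0.879), so f = (1 − (-0.879))/2 = 0.940, so 94%.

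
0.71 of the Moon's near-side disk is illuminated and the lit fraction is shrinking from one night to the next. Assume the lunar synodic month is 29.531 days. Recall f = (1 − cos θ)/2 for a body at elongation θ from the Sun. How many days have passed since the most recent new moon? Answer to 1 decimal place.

cos θ = 1 − 2f = -0.420, giving a principal value of 114.8°.
Since the Moon is past full (waning), take the reflex angle: θ = 360° − 114.8° = 245.2°.
Age = 29.531 × 245.2°/360° ≈ 20.11 days.

20.1 days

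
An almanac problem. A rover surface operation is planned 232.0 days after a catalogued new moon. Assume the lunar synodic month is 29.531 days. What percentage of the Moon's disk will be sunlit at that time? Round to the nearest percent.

232.0/29.531 = 7.856 lunations, so 7 complete cycles and 25.28 d into the next.
The Moon has covered 25.28/29.531 of its cycle, so θ ≈ 360° × 25.28/29.531 = 308.2°.
With cos θ = 0.619, the lit fraction is (1 − 0.619)/2 ≈ 0.191, so 19%.

19%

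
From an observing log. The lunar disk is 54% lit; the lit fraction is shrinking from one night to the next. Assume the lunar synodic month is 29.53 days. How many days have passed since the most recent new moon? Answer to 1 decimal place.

21.8 days

Invert f = (1 − cos θ)/2 to get cos θ = 1 − 2(0.54) = -0.080, hence θ₀ = arccos -0.080 = 94.6°.
Waning ⇒ past full, so θ = 360° − 94.6° = 265.4°.
That fraction of the synodic month is 265.4/360 × 29.53 d ≈ 21.77 d.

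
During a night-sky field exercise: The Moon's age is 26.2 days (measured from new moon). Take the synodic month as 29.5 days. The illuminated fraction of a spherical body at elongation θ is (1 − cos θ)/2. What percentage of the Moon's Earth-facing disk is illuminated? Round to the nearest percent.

12%

The Moon has covered 26.2/29.5 of its cycle, so θ ≈ 360° × 26.2/29.5 = 319.7°.
Illuminated fraction = (1 − cos 319.7°)/2 = (1 − 0.763)/2 ≈ 0.119, so 12%.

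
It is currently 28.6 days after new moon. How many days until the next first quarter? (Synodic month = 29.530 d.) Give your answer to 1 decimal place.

8.3 days

First quarter occurs at elongation 90°, i.e. at age 29.530 × 90/360 = 7.383 d.
This lunation's first quarter (7.383 d) has passed, so add one period: 36.913 − 28.6 = 8.312 days.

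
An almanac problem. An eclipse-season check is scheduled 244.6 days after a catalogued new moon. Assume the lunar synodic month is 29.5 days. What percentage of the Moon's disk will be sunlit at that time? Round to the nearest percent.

244.6/29.5 = 8.292 lunations, so 8 complete cycles and 8.60 d into the next.
The Moon has covered 8.60/29.5 of its cycle, so θ ≈ 360° × 8.60/29.5 = 104.9°.
With cos θ = (-0.258), the lit fraction is (1 − (-0.258))/2 ≈ 0.629, so 63%.

63%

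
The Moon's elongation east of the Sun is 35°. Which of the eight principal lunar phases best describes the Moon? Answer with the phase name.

35° lies in the waxing crescent sector of the 8-phase cycle.

waxing crescent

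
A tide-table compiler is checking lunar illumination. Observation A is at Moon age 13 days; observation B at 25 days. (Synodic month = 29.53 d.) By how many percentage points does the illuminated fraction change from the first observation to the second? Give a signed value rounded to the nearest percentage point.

First observation: θ = 360°·13/29.53 = 158.5°, so f = 0.965.
Second observation: θ = 304.8°, f = 0.215.
Δf = 0.215 − 0.965 = -0.750, i.e. -75 pp.

-75 percentage points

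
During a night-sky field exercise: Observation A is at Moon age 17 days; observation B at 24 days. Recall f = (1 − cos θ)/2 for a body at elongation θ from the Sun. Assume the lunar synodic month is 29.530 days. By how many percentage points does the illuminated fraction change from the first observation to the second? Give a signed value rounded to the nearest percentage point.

θ₁ = 360° × 17/29.530 = 207.2°, f₁ = (1 − cos θ₁)/2 = 0.945.
θ₂ = 360° × 24/29.530 = 292.6°, f₂ = (1 − cos θ₂)/2 = 0.308.
Change = f₂ − f₁ = -0.637 → -64 percentage points.

-64 percentage points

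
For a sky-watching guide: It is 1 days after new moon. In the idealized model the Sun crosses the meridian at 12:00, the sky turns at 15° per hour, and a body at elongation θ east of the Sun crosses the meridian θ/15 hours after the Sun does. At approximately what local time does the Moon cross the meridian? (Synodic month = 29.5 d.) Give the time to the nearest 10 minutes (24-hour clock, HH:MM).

12:50

Phase angle: θ = 360°·(1 d)/(29.5 d) = 12.2°.
Delay after the Sun = 12.2° / (15°/h) ≈ 0.81 h.
12:00 + 0.814 h ≈ 12:49 → 12:50 to the nearest ten minutes.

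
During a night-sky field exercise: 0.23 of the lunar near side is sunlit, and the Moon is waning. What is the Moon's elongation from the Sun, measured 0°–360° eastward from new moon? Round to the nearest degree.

cos θ = 1 − 2f = 0.540, giving a principal value of 57.3°.
Waning ⇒ past full, so θ = 360° − 57.3° = 302.7°.

303°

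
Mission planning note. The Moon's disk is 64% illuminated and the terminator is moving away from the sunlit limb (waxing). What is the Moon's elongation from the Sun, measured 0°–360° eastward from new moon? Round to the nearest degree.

106°

From f = (1 − cos θ)/2: cos θ = 1 − 2×0.64 = -0.280; arccos → 106.3°.
The Moon is waxing (0°–180°), so θ = 106.3° directly.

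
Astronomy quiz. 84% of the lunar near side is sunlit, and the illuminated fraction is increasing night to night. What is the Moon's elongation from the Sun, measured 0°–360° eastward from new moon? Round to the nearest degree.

Invert f = (1 − cos θ)/2 to get cos θ = 1 − 2(0.84) = -0.680, hence θ₀ = arccos -0.680 = 132.8°.
Before full moon the principal value applies: θ = 132.8°.

133°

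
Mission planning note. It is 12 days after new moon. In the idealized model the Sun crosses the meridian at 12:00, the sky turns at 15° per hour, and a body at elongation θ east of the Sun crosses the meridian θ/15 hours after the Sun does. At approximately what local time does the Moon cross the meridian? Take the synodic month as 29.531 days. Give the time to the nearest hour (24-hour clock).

22:00

The Moon has covered 12/29.531 of its cycle, so θ ≈ 360° × 12/29.531 = 146.3°.
At 15° of sky rotation per hour, 146.3° corresponds to a 9.75 h lag.
12:00 + 9.75 h ≈ 21:45 → 22:00 to the nearest hour.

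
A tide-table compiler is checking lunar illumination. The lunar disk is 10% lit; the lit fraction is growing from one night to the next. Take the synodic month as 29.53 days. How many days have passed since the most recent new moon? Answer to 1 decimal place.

3.0 days

cos θ = 1 − 2f = 0.800, giving a principal value of 36.9°.
Waxing ⇒ before full, so θ = 36.9°.
Age = 29.53 × 36.9°/360° ≈ 3.02 days.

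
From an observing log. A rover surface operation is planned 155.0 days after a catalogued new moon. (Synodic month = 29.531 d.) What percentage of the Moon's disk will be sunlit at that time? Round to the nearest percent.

50%

Reduce mod P: 155.0 − 5×29.531 = 7.34 d into the current lunation.
Phase angle: θ = 360°·(7.34 d)/(29.531 d) = 89.5°.
With cos θ = 0.008, the lit fraction is (1 − 0.008)/2 ≈ 0.496, so 50%.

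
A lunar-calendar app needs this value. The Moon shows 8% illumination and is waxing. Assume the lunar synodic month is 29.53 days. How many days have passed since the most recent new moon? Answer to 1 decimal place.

2.7 days

From f = (1 − cos θ)/2: cos θ = 1 − 2×0.08 = 0.840; arccos → 32.9°.
Waxing ⇒ before full, so θ = 32.9°.
That fraction of the synodic month is 32.9/360 × 29.53 d ≈ 2.70 d.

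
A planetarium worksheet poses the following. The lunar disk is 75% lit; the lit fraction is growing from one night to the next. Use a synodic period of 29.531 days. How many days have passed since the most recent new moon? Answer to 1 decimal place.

9.8 days

Invert f = (1 − cos θ)/2 to get cos θ = 1 − 2(0.75) = -0.500, hence θ₀ = arccos -0.500 = 120.0°.
Before full moon the principal value applies: θ = 120.0°.
Age = 29.531 × 120.0°/360° ≈ 9.84 days.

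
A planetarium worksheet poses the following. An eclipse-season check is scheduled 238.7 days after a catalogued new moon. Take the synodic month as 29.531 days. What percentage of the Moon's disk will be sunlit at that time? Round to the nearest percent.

7%

238.7 d spans 8 complete synodic months (8 × 29.531 = 236.25 d) plus 2.45 d.
The Moon has covered 2.45/29.531 of its cycle, so θ ≈ 360° × 2.45/29.531 = 29.9°.
With cos θ = 0.867, the lit fraction is (1 − 0.867)/2 ≈ 0.067, so 7%.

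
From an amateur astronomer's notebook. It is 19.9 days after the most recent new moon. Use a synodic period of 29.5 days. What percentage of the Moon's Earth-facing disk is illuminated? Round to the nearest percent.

73%

Elongation θ = 360° × 19.9/29.5 ≈ 242.8°.
With cos θ = (-0.456), the lit fraction is (1 − (-0.456))/2 ≈ 0.728, so 73%.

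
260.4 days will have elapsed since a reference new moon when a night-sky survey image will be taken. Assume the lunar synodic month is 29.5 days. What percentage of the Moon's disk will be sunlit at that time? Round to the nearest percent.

260.4 d spans 8 complete synodic months (8 × 29.5 = 236.00 d) plus 24.40 d.
Elongation θ = 360° × 24.40/29.5 ≈ 297.8°.
cos 297.8° = 0.466, so f = (1 − 0.466)/2 = 0.267, so 27%.

27%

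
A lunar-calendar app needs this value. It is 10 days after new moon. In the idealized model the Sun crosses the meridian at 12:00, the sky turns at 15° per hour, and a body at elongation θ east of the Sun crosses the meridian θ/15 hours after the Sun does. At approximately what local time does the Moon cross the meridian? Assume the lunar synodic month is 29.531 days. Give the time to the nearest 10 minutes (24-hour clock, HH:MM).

The Moon has covered 10/29.531 of its cycle, so θ ≈ 360° × 10/29.531 = 121.9°.
Delay after the Sun = 121.9° / (15°/h) ≈ 8.13 h.
12:00 + 8.127 h ≈ 20:08 → 20:10 to the nearest ten minutes.

20:10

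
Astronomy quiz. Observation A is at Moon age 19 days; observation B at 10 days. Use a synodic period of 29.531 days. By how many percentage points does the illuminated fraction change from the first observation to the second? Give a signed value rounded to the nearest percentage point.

θ₁ = 360° × 19/29.531 = 231.6°, f₁ = (1 − cos θ₁)/2 = 0.810.
θ₂ = 360° × 10/29.531 = 121.9°, f₂ = (1 − cos θ₂)/2 = 0.764.
Change = f₂ − f₁ = -0.046 → -5 percentage points.

-5 percentage points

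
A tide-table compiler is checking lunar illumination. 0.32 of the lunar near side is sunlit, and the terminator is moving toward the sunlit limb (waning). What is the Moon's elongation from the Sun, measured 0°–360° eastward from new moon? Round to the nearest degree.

291°

Invert f = (1 − cos θ)/2 to get cos θ = 1 − 2(0.32) = 0.360, hence θ₀ = arccos 0.360 = 68.9°.
A waning Moon lies in 180°–360°, so θ = 360° − 68.9° = 291.1°.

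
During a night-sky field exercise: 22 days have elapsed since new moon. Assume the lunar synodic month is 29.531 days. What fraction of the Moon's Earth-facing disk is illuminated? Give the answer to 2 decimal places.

0.52

Phase angle: θ = 360°·(22 d)/(29.531 d) = 268.2°.
cos 268.2° = (-0.032), so f = (1 − (-0.032))/2 = 0.516.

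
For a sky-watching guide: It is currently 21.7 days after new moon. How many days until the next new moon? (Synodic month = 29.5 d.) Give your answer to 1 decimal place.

7.8 days

One full lunation from the last new moon is 29.5 d; remaining = 29.5 − 21.7 = 7.800 d.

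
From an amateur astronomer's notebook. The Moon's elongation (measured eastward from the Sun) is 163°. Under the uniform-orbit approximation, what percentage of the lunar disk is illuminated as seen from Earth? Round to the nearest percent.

98%

f = (1 − cos 163°)/2 = (1 − (-0.956))/2 ≈ 0.978, i.e. 98%.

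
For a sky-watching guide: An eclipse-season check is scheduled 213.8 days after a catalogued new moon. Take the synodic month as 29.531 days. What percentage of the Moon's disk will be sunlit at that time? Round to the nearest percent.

213.8/29.531 = 7.240 lunations, so 7 complete cycles and 7.08 d into the next.
The Moon has covered 7.08/29.531 of its cycle, so θ ≈ 360° × 7.08/29.531 = 86.3°.
Illuminated fraction = (1 − cos 86.3°)/2 = (1 − 0.064)/2 ≈ 0.468, so 47%.

47%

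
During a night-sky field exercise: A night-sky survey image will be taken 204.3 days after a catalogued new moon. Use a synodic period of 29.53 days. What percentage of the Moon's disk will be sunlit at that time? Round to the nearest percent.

6%

204.3/29.53 = 6.918 lunations, so 6 complete cycles and 27.12 d into the next.
Phase angle: θ = 360°·(27.12 d)/(29.53 d) = 330.6°.
Illuminated fraction = (1 − cos 330.6°)/2 = (1 − 0.871)/2 ≈ 0.064, so 6%.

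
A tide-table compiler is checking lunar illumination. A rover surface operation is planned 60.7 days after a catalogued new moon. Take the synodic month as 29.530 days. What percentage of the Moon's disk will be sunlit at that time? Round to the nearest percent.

60.7/29.530 = 2.056 lunations, so 2 complete cycles and 1.64 d into the next.
The Moon has covered 1.64/29.530 of its cycle, so θ ≈ 360° × 1.64/29.530 = 20.0°.
With cos θ = 0.940, the lit fraction is (1 − 0.940)/2 ≈ 0.030, so 3%.

3%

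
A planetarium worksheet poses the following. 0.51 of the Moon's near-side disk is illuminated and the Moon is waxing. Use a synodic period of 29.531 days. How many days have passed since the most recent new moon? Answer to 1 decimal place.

7.5 days

From f = (1 − cos θ)/2: cos θ = 1 − 2×0.51 = -0.020; arccos → 91.1°.
Waxing ⇒ before full, so θ = 91.1°.
At 360°/29.531 d per day, 91.1° corresponds to 7.48 days.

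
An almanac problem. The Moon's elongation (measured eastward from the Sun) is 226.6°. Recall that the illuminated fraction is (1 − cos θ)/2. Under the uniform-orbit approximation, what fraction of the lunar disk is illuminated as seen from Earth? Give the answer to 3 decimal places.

f = (1 − cos 226.6°)/2 = (1 − (-0.687))/2 ≈ 0.844.

0.844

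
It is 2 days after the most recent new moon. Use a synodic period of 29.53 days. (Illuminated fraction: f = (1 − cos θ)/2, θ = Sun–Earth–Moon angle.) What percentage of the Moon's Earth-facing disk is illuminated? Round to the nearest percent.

4%

Elongation θ = 360° × 2/29.53 ≈ 24.4°.
With cos θ = 0.911, the lit fraction is (1 − 0.911)/2 ≈ 0.045, so 4%.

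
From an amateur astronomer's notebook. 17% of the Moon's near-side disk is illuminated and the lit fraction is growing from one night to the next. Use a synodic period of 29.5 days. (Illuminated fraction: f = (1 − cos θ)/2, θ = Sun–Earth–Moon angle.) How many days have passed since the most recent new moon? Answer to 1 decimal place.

4.0 days

Invert f = (1 − cos θ)/2 to get cos θ = 1 − 2(0.17) = 0.660, hence θ₀ = arccos 0.660 = 48.7°.
Waxing ⇒ before full, so θ = 48.7°.
That fraction of the synodic month is 48.7/360 × 29.5 d ≈ 3.99 d.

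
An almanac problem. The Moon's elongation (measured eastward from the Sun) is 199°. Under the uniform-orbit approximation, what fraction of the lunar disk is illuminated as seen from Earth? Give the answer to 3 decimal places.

0.973

f = (1 − cos 199°)/2 = (1 − (-0.946))/2 ≈ 0.973.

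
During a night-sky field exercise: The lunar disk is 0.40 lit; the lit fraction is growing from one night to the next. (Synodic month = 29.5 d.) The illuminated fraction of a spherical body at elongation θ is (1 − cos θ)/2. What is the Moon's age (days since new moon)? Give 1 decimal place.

6.4 days

From f = (1 − cos θ)/2: cos θ = 1 − 2×0.40 = 0.200; arccos → 78.5°.
Waxing ⇒ before full, so θ = 78.5°.
Age = 29.5 × 78.5°/360° ≈ 6.43 days.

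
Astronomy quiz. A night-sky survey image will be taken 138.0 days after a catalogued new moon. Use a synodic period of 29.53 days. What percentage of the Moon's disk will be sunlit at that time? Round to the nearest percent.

138.0/29.53 = 4.673 lunations, so 4 complete cycles and 19.88 d into the next.
The Moon has covered 19.88/29.53 of its cycle, so θ ≈ 360° × 19.88/29.53 = 242.4°.
cos 242.4° = (-0.464), so f = (1 − (-0.464))/2 = 0.732, so 73%.

73%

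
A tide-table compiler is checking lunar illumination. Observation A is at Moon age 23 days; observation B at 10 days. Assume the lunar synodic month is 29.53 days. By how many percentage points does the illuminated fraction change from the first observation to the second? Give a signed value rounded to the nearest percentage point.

+35 percentage points

First observation: θ = 360°·23/29.53 = 280.4°, so f = 0.410.
Second observation: θ = 121.9°, f = 0.764.
Δf = 0.764 − 0.410 = +0.354, i.e. +35 pp.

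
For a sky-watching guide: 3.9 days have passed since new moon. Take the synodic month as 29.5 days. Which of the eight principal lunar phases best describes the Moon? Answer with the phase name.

waxing crescent

At 3.9/29.5 of the cycle, θ ≈ 48° — the waxing crescent range.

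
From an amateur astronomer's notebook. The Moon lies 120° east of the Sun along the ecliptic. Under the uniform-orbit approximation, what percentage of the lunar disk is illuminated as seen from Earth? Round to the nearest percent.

75%

Half-versine of 120°: (1 − (-0.500))/2 = 0.750, i.e. 75%.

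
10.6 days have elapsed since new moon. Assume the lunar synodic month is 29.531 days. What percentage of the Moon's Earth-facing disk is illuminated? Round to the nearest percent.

The Moon has covered 10.6/29.531 of its cycle, so θ ≈ 360° × 10.6/29.531 = 129.2°.
cos 129.2° = (-0.632), so f = (1 − (-0.632))/2 = 0.816, so 82%.

82%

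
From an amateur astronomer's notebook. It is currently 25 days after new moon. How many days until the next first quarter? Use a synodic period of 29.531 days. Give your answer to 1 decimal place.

First quarter is 0.25 of the way through the cycle: age 0.25 × 29.531 = 7.383 d.
Already past this cycle's first quarter; the next is at 7.383 + 29.531 = 36.914 d, so 36.914 − 25 = 11.914 days.

11.9 days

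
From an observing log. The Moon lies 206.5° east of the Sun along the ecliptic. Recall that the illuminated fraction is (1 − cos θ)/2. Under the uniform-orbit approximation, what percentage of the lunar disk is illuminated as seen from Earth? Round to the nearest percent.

95%

Half-versine of 206.5°: (1 − (-0.895))/2 = 0.947, i.e. 95%.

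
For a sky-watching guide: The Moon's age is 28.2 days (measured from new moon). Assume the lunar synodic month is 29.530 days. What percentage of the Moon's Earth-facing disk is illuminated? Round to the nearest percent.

2%

Elongation θ = 360° × 28.2/29.530 ≈ 343.8°.
With cos θ = 0.960, the lit fraction is (1 − 0.960)/2 ≈ 0.020, so 2%.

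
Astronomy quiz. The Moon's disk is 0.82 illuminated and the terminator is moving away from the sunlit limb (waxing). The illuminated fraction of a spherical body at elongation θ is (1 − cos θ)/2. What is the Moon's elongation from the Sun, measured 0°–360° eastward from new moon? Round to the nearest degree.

130°

From f = (1 − cos θ)/2: cos θ = 1 − 2×0.82 = -0.640; arccos → 129.8°.
Before full moon the principal value applies: θ = 129.8°.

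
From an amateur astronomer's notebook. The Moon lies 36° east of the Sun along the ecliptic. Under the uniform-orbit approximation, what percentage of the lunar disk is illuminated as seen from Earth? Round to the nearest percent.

f = (1 − cos 36°)/2 = (1 − 0.809)/2 ≈ 0.095, i.e. 10%.

10%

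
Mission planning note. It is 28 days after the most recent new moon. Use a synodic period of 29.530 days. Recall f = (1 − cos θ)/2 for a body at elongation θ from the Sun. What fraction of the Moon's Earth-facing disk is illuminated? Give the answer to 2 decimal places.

0.03

Phase angle: θ = 360°·(28 d)/(29.530 d) = 341.3°.
With cos θ = 0.947, the lit fraction is (1 − 0.947)/2 ≈ 0.026.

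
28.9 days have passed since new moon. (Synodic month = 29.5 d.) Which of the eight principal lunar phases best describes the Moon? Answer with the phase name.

At 28.9/29.5 of the cycle, θ ≈ 353° — the new moon range.

new moon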